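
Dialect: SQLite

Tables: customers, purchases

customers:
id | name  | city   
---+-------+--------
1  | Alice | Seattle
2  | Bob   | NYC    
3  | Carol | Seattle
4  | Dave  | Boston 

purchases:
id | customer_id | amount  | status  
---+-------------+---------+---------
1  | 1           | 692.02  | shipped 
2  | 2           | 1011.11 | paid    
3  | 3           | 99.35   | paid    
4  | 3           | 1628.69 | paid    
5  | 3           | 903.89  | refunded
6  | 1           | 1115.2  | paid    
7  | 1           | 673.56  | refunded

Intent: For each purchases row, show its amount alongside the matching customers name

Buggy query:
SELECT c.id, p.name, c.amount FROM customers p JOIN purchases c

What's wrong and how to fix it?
Bug: JOIN with no ON clause produces a cartesian product; every purchases row pairs with every customers row

Fix: Add ON c.customer_id = p.id to the JOIN

Corrected query:
SELECT c.id, p.name, c.amount FROM customers p JOIN purchases c ON c.customer_id = p.id

Result:
id | name  | amount 
---+-------+--------
1  | Alice | 692.02 
2  | Bob   | 1011.11
3  | Carol | 99.35  
4  | Carol | 1628.69
5  | Carol | 903.89 
6  | Alice | 1115.2 
7  | Alice | 673.56 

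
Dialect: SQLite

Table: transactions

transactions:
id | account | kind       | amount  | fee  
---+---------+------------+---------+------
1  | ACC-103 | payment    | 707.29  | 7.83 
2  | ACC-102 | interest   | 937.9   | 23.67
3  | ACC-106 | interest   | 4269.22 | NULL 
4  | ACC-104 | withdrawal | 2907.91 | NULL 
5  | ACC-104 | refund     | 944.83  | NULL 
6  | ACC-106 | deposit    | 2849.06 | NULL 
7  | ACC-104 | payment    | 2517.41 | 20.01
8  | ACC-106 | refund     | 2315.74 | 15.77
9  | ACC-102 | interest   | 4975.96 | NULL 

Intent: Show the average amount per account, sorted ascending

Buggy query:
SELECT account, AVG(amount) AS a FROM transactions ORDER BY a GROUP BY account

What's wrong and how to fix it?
Bug: GROUP BY must precede ORDER BY

Fix: Reorder: SELECT … FROM … GROUP BY … ORDER BY …

Corrected query:
SELECT account, AVG(amount) AS a FROM transactions GROUP BY account ORDER BY a

Result:
account | a          
--------+------------
ACC-103 | 707.29     
ACC-104 | 2123.383333
ACC-102 | 2956.93    
ACC-106 | 3144.673333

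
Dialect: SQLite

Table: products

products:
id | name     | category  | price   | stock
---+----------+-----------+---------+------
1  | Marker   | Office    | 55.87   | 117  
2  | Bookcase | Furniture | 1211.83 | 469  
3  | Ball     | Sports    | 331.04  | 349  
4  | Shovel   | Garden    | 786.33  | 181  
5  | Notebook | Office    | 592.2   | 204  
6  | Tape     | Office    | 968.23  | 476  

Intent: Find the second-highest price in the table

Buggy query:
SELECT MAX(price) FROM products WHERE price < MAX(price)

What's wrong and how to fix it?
Bug: The inner MAX is an aggregate inside WHERE, which is not allowed

Fix: Compute the overall MAX in a subquery, then take MAX of rows below it

Corrected query:
SELECT MAX(price) FROM products WHERE price < (SELECT MAX(price) FROM products)

Result:
MAX(price)
----------
968.23    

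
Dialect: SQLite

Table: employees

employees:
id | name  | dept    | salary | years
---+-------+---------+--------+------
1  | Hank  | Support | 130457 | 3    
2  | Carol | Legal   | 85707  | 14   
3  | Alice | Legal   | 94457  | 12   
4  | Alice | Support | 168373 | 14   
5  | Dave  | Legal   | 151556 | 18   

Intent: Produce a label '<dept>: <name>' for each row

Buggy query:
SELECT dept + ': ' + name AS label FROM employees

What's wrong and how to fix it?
Bug: '+' is numeric addition; on text columns SQLite converts them to 0 instead of concatenating

Fix: Use the || operator for string concatenation

Corrected query:
SELECT dept || ': ' || name AS label FROM employees

Result:
label         
--------------
Support: Hank 
Legal: Carol  
Legal: Alice  
Support: Alice
Legal: Dave   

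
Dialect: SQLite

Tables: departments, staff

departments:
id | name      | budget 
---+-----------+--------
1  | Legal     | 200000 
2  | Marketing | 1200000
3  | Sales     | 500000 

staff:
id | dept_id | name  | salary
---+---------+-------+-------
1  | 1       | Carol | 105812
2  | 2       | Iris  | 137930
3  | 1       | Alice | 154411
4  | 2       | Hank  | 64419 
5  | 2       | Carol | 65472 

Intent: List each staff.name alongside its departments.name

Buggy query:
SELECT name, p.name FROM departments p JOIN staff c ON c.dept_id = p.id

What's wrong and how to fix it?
Bug: Both tables have a 'name' column; the unqualified reference is ambiguous

Fix: Qualify the column with its table alias (c.name)

Corrected query:
SELECT c.name, p.name FROM departments p JOIN staff c ON c.dept_id = p.id

Result:
name  | name     
------+----------
Carol | Legal    
Iris  | Marketing
Alice | Legal    
Hank  | Marketing
Carol | Marketing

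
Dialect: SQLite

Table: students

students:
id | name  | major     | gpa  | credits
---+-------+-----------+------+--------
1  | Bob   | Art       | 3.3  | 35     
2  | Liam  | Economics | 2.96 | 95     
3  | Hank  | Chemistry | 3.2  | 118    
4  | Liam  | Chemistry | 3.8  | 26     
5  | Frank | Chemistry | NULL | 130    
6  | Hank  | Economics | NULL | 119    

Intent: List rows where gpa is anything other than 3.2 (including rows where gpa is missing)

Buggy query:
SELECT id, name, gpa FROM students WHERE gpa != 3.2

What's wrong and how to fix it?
Bug: 'gpa != 3.2' is unknown when gpa is NULL, so NULL rows are silently excluded

Fix: Add an explicit OR gpa IS NULL to include the missing-value rows

Corrected query:
SELECT id, name, gpa FROM students WHERE gpa != 3.2 OR gpa IS NULL

Result:
id | name  | gpa 
---+-------+-----
1  | Bob   | 3.3 
2  | Liam  | 2.96
4  | Liam  | 3.8 
5  | Frank | NULL
6  | Hank  | NULL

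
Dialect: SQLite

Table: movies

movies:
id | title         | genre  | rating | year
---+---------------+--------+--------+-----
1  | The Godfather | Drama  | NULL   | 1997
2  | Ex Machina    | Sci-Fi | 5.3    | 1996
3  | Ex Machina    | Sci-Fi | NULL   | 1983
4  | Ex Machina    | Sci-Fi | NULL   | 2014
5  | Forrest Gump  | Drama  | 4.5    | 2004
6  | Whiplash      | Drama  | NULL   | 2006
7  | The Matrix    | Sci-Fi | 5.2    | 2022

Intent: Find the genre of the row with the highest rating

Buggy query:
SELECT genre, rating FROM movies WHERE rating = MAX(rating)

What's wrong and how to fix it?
Bug: MAX(rating) is an aggregate and cannot be used directly in WHERE

Fix: Wrap MAX in a scalar subquery so WHERE compares against a single value

Corrected query:
SELECT genre, rating FROM movies WHERE rating = (SELECT MAX(rating) FROM movies)

Result:
genre  | rating
-------+-------
Sci-Fi | 5.3   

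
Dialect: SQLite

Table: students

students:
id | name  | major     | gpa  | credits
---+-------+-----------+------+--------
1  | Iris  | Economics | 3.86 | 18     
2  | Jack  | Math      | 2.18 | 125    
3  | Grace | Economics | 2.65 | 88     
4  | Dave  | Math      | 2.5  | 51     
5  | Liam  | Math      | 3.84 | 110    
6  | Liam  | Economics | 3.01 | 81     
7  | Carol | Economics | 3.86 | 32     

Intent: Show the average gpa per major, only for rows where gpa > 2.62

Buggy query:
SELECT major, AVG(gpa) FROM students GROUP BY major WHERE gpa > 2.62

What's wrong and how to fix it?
Bug: Row-level WHERE must come before GROUP BY in the clause order

Fix: Move the WHERE clause before GROUP BY

Corrected query:
SELECT major, AVG(gpa) FROM students WHERE gpa > 2.62 GROUP BY major

Result:
major     | AVG(gpa)
----------+---------
Economics | 3.345   
Math      | 3.84    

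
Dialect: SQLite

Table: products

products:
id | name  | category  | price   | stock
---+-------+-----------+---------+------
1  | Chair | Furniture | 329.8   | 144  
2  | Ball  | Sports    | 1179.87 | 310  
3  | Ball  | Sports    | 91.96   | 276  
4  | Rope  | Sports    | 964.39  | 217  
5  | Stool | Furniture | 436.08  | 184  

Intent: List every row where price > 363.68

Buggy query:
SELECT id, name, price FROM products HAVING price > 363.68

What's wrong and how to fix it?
Bug: HAVING filters the output of aggregation, but this query has no GROUP BY and no aggregate functions, so SQLite rejects it (HAVING clause on a non-aggregate query); the condition here is per row

Fix: Use WHERE for row-level filtering

Corrected query:
SELECT id, name, price FROM products WHERE price > 363.68

Result:
id | name  | price  
---+-------+--------
2  | Ball  | 1179.87
4  | Rope  | 964.39 
5  | Stool | 436.08 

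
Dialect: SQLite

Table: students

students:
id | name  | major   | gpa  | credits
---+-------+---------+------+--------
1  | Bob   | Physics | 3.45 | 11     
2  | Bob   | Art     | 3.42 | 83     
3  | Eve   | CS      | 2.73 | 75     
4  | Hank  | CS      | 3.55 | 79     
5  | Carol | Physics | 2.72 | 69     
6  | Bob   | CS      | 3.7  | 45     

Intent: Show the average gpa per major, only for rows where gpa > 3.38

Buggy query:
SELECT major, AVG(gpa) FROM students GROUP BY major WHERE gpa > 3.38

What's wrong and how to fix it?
Bug: Row-level WHERE must come before GROUP BY in the clause order

Fix: Place WHERE between FROM and GROUP BY

Corrected query:
SELECT major, AVG(gpa) FROM students WHERE gpa > 3.38 GROUP BY major

Result:
major   | AVG(gpa)
--------+---------
Art     | 3.42    
CS      | 3.625   
Physics | 3.45    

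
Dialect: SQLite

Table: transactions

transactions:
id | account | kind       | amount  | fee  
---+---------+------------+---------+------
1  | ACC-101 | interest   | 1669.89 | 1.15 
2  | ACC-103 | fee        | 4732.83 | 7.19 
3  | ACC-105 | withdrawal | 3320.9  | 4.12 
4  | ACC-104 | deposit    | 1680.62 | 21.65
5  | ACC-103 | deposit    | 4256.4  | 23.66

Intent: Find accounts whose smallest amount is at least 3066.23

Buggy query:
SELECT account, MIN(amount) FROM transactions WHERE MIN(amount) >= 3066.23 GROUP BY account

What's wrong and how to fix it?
Bug: MIN() in WHERE is a misuse of aggregate

Fix: Replace WHERE with HAVING after the GROUP BY

Corrected query:
SELECT account, MIN(amount) FROM transactions GROUP BY account HAVING MIN(amount) >= 3066.23

Result:
account | MIN(amount)
--------+------------
ACC-103 | 4256.4     
ACC-105 | 3320.9     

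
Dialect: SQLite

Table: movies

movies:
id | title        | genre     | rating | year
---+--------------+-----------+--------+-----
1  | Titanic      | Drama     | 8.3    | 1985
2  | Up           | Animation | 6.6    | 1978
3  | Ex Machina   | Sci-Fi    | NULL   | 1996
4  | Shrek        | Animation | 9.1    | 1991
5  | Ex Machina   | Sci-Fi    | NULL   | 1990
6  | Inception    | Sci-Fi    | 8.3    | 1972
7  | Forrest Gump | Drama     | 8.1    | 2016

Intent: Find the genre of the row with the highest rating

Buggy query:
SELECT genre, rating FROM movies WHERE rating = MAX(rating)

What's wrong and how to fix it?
Bug: WHERE is evaluated per row; an aggregate over the whole table isn't defined there

Fix: Use a subquery: WHERE rating = (SELECT MAX(rating) FROM movies)

Corrected query:
SELECT genre, rating FROM movies WHERE rating = (SELECT MAX(rating) FROM movies)

Result:
genre     | rating
----------+-------
Animation | 9.1   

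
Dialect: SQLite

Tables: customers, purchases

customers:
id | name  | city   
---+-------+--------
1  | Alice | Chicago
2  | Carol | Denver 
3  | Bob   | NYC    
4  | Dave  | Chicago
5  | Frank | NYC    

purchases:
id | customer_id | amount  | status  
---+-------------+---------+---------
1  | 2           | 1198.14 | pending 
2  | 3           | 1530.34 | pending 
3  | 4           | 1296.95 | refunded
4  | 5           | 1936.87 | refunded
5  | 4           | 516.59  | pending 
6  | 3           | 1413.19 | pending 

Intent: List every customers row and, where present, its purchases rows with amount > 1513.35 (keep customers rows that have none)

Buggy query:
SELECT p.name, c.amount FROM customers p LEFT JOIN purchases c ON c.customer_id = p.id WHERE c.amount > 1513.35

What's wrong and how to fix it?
Bug: Filtering c.amount in WHERE discards the NULL rows produced by LEFT JOIN, turning it into an inner join

Fix: Put 'c.amount > 1513.35' in the JOIN's ON clause instead of WHERE

Corrected query:
SELECT p.name, c.amount FROM customers p LEFT JOIN purchases c ON c.customer_id = p.id AND c.amount > 1513.35

Result:
name  | amount 
------+--------
Alice | NULL   
Carol | NULL   
Bob   | 1530.34
Dave  | NULL   
Frank | 1936.87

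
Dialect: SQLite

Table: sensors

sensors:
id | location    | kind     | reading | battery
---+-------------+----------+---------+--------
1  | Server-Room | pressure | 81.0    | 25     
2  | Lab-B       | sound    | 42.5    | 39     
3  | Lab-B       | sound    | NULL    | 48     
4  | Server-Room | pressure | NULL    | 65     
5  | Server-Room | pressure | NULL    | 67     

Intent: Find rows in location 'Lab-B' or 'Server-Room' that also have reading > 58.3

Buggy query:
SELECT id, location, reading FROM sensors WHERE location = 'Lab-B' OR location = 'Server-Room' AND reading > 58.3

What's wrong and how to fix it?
Bug: Without parentheses, AND is evaluated before OR, so the reading filter only applies to the 'Server-Room' branch

Fix: Add parentheses around the OR so the AND applies to both alternatives

Corrected query:
SELECT id, location, reading FROM sensors WHERE (location = 'Lab-B' OR location = 'Server-Room') AND reading > 58.3

Result:
id | location    | reading
---+-------------+--------
1  | Server-Room | 81     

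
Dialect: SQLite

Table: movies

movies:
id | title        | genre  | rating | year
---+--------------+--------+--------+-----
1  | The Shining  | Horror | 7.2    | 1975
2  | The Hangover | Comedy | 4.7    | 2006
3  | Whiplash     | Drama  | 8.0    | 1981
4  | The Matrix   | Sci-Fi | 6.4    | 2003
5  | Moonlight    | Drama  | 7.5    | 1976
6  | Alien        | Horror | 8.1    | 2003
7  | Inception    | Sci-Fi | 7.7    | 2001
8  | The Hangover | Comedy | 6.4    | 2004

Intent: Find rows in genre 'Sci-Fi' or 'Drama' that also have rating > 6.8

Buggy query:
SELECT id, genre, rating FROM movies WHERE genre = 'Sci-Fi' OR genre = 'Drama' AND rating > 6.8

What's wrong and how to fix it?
Bug: Without parentheses, AND is evaluated before OR, so the rating filter only applies to the 'Drama' branch

Fix: Group the OR with parentheses (or use IN), then AND the threshold

Corrected query:
SELECT id, genre, rating FROM movies WHERE (genre = 'Sci-Fi' OR genre = 'Drama') AND rating > 6.8

Result:
id | genre  | rating
---+--------+-------
3  | Drama  | 8     
5  | Drama  | 7.5   
7  | Sci-Fi | 7.7   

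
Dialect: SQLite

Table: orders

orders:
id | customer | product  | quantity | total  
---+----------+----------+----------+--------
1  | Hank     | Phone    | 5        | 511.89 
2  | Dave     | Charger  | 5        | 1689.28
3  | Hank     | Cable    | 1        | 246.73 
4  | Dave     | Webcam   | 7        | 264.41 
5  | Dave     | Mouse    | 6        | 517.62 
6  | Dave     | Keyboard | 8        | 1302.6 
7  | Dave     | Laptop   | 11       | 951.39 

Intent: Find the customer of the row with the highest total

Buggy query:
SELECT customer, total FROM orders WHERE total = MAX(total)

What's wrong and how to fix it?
Bug: MAX(total) is an aggregate and cannot be used directly in WHERE

Fix: Use a subquery: WHERE total = (SELECT MAX(total) FROM orders)

Corrected query:
SELECT customer, total FROM orders WHERE total = (SELECT MAX(total) FROM orders)

Result:
customer | total  
---------+--------
Dave     | 1689.28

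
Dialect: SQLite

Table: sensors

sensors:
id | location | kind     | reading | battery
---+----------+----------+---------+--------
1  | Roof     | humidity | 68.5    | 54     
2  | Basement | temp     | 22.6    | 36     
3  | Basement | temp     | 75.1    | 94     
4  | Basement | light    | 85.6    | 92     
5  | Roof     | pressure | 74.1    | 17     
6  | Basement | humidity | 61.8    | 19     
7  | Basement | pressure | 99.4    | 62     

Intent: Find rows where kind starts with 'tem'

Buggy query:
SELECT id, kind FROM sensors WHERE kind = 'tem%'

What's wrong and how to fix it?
Bug: '=' compares the literal string including the % character; pattern matching needs LIKE

Fix: Use LIKE for wildcard pattern matching

Corrected query:
SELECT id, kind FROM sensors WHERE kind LIKE 'tem%'

Result:
id | kind
---+-----
2  | temp
3  | temp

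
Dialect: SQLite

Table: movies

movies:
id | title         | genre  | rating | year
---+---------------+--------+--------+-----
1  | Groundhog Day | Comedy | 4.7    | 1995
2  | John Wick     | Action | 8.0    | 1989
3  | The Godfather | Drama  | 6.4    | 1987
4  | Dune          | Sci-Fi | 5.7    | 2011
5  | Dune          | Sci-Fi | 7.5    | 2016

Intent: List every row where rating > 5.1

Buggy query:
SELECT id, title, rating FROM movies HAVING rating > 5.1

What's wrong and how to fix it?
Bug: This is a non-aggregate query (no GROUP BY, no aggregates), so in SQLite the HAVING clause is invalid here; a row-level condition belongs in WHERE

Fix: Replace HAVING with WHERE since the condition applies to individual rows

Corrected query:
SELECT id, title, rating FROM movies WHERE rating > 5.1

Result:
id | title         | rating
---+---------------+-------
2  | John Wick     | 8     
3  | The Godfather | 6.4   
4  | Dune          | 5.7   
5  | Dune          | 7.5   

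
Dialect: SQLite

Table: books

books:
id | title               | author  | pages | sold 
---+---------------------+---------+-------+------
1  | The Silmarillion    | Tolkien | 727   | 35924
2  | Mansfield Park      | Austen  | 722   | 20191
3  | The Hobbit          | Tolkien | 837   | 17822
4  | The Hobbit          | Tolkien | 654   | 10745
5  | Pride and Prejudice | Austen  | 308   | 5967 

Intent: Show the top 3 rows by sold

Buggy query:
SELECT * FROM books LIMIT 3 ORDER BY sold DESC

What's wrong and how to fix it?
Bug: ORDER BY cannot follow LIMIT; LIMIT is the final clause

Fix: Sort with ORDER BY, then apply LIMIT

Corrected query:
SELECT * FROM books ORDER BY sold DESC LIMIT 3

Result:
id | title            | author  | pages | sold 
---+------------------+---------+-------+------
1  | The Silmarillion | Tolkien | 727   | 35924
2  | Mansfield Park   | Austen  | 722   | 20191
3  | The Hobbit       | Tolkien | 837   | 17822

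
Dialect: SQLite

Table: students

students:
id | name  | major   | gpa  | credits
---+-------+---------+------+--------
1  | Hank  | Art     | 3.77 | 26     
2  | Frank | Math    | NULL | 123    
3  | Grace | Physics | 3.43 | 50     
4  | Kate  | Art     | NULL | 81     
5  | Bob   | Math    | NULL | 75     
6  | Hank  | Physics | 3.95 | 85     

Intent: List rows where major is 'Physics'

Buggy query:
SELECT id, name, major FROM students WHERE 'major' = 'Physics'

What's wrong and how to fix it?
Bug: Single quotes denote string literals in SQL; the column name is being compared as a constant string

Fix: Reference the column as major without single quotes

Corrected query:
SELECT id, name, major FROM students WHERE major = 'Physics'

Result:
id | name  | major  
---+-------+--------
3  | Grace | Physics
6  | Hank  | Physics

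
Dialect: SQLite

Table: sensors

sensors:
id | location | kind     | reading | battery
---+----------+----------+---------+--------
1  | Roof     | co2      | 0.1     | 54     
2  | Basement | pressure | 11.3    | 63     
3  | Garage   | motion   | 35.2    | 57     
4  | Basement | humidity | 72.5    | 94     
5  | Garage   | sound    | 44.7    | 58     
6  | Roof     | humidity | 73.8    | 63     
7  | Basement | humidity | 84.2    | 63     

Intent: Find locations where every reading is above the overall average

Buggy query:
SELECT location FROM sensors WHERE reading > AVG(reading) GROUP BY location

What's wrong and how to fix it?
Bug: WHERE evaluates per row before aggregation, so AVG() is unavailable

Fix: Compute the overall average in a scalar subquery and compare each group's MIN against it in HAVING

Corrected query:
SELECT location FROM sensors GROUP BY location HAVING MIN(reading) > (SELECT AVG(reading) FROM sensors)

Result:
(no rows)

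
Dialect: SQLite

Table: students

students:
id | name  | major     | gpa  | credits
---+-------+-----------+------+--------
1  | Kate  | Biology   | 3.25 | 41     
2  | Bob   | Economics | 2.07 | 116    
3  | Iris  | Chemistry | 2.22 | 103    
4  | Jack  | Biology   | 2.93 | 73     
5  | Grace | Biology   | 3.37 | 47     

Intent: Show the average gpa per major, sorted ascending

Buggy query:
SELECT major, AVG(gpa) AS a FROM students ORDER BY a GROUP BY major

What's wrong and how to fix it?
Bug: ORDER BY appears before GROUP BY; SQL clause order requires GROUP BY first

Fix: Reorder: SELECT … FROM … GROUP BY … ORDER BY …

Corrected query:
SELECT major, AVG(gpa) AS a FROM students GROUP BY major ORDER BY a

Result:
major     | a       
----------+---------
Economics | 2.07    
Chemistry | 2.22    
Biology   | 3.183333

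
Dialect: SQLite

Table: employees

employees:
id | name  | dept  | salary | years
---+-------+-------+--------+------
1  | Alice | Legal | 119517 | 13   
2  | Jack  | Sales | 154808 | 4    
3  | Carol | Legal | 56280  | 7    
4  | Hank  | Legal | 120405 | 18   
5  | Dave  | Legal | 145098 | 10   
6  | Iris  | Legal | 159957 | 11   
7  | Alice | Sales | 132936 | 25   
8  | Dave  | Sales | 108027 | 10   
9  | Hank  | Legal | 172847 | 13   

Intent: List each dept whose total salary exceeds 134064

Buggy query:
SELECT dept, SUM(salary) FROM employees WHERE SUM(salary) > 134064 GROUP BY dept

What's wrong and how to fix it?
Bug: WHERE runs before GROUP BY, so aggregates aren't available there

Fix: Move the aggregate condition to a HAVING clause

Corrected query:
SELECT dept, SUM(salary) FROM employees GROUP BY dept HAVING SUM(salary) > 134064

Result:
dept  | SUM(salary)
------+------------
Legal | 774104     
Sales | 395771     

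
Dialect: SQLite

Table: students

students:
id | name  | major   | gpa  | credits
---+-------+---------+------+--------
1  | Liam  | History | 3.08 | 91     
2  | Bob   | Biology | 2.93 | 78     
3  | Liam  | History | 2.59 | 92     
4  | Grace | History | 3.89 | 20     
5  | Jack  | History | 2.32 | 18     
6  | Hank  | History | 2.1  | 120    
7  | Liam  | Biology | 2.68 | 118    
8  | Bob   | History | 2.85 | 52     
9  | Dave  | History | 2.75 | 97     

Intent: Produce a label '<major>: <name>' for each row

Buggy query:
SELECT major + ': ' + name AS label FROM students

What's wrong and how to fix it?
Bug: '+' is numeric addition; on text columns SQLite converts them to 0 instead of concatenating

Fix: Replace + with || to concatenate text

Corrected query:
SELECT major || ': ' || name AS label FROM students

Result:
label         
--------------
History: Liam 
Biology: Bob  
History: Liam 
History: Grace
History: Jack 
History: Hank 
Biology: Liam 
History: Bob  
History: Dave 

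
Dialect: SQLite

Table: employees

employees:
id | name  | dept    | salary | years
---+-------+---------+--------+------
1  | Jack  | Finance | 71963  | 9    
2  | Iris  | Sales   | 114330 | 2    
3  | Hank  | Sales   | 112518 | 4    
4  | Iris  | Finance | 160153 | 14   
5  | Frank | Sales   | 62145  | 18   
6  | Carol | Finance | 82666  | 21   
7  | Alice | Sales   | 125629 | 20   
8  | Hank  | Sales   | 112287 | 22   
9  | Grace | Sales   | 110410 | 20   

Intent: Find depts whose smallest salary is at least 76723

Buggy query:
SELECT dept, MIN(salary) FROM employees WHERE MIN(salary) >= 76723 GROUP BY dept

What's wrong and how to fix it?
Bug: MIN() in WHERE is a misuse of aggregate

Fix: Replace WHERE with HAVING after the GROUP BY

Corrected query:
SELECT dept, MIN(salary) FROM employees GROUP BY dept HAVING MIN(salary) >= 76723

Result:
(no rows)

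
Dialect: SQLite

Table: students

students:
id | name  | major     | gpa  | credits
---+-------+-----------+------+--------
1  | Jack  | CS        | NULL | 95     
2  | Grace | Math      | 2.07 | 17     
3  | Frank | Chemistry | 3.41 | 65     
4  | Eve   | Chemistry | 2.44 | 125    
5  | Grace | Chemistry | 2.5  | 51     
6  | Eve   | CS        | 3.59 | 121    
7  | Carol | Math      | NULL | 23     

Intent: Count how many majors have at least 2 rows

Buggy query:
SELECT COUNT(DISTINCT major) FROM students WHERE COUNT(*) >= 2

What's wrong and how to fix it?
Bug: WHERE filters individual rows, not groups, so a group-level COUNT is invalid there

Fix: Group first with HAVING COUNT(*) >= 2, then COUNT the resulting groups

Corrected query:
SELECT COUNT(*) FROM (SELECT major FROM students GROUP BY major HAVING COUNT(*) >= 2)

Result:
COUNT(*)
--------
3       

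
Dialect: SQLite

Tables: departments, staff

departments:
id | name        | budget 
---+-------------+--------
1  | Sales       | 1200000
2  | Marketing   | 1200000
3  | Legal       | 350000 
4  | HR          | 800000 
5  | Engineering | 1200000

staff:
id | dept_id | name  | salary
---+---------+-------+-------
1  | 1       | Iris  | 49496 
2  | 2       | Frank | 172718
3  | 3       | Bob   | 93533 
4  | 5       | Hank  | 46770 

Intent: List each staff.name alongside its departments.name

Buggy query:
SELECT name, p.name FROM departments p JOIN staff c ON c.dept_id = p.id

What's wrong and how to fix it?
Bug: Both tables have a 'name' column; the unqualified reference is ambiguous

Fix: Prefix ambiguous columns with the table alias

Corrected query:
SELECT c.name, p.name FROM departments p JOIN staff c ON c.dept_id = p.id

Result:
name  | name       
------+------------
Iris  | Sales      
Frank | Marketing  
Bob   | Legal      
Hank  | Engineering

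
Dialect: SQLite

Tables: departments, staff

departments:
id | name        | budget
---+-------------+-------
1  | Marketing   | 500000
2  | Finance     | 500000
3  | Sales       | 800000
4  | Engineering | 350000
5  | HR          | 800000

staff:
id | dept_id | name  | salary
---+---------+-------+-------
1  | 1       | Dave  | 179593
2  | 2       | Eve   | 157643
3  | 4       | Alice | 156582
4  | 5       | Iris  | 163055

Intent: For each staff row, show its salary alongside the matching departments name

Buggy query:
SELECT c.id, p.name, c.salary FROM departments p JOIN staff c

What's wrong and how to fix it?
Bug: Missing join condition: each staff row is matched to all departments rows instead of just its own

Fix: Specify the join condition linking the foreign key to the parent id

Corrected query:
SELECT c.id, p.name, c.salary FROM departments p JOIN staff c ON c.dept_id = p.id

Result:
id | name        | salary
---+-------------+-------
1  | Marketing   | 179593
2  | Finance     | 157643
3  | Engineering | 156582
4  | HR          | 163055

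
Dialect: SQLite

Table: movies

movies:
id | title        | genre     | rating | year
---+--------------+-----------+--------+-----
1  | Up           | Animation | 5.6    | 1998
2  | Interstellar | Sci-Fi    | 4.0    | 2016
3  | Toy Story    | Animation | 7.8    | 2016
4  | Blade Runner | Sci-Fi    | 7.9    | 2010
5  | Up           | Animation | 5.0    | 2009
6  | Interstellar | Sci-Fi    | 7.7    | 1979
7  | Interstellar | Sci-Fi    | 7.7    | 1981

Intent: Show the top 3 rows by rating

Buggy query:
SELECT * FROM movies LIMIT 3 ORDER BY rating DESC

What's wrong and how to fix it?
Bug: ORDER BY cannot follow LIMIT; LIMIT is the final clause

Fix: Swap the clauses: ORDER BY first, then LIMIT

Corrected query:
SELECT * FROM movies ORDER BY rating DESC LIMIT 3

Result:
id | title        | genre     | rating | year
---+--------------+-----------+--------+-----
4  | Blade Runner | Sci-Fi    | 7.9    | 2010
3  | Toy Story    | Animation | 7.8    | 2016
6  | Interstellar | Sci-Fi    | 7.7    | 1979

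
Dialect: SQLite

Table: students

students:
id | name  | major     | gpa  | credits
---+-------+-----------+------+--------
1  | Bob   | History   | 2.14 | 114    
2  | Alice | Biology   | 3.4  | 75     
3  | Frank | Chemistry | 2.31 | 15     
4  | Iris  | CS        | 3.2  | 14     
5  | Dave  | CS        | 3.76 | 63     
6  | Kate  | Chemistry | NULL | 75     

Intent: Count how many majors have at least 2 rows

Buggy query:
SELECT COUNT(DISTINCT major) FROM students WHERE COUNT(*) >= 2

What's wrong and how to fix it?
Bug: COUNT(*) cannot appear in WHERE; the per-group count doesn't exist yet

Fix: Group first with HAVING COUNT(*) >= 2, then COUNT the resulting groups

Corrected query:
SELECT COUNT(*) FROM (SELECT major FROM students GROUP BY major HAVING COUNT(*) >= 2)

Result:
COUNT(*)
--------
2       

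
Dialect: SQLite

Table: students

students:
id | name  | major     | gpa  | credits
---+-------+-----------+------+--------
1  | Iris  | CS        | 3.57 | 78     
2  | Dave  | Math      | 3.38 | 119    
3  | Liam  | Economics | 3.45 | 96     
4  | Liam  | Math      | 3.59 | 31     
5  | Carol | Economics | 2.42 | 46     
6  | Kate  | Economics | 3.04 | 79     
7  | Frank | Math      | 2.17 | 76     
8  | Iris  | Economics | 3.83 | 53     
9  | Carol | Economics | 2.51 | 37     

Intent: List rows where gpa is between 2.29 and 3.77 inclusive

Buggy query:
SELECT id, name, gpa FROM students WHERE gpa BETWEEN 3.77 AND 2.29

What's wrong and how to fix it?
Bug: The bounds are reversed; BETWEEN a AND b requires a <= b to match anything

Fix: Write BETWEEN 2.29 AND 3.77

Corrected query:
SELECT id, name, gpa FROM students WHERE gpa BETWEEN 2.29 AND 3.77

Result:
id | name  | gpa 
---+-------+-----
1  | Iris  | 3.57
2  | Dave  | 3.38
3  | Liam  | 3.45
4  | Liam  | 3.59
5  | Carol | 2.42
6  | Kate  | 3.04
9  | Carol | 2.51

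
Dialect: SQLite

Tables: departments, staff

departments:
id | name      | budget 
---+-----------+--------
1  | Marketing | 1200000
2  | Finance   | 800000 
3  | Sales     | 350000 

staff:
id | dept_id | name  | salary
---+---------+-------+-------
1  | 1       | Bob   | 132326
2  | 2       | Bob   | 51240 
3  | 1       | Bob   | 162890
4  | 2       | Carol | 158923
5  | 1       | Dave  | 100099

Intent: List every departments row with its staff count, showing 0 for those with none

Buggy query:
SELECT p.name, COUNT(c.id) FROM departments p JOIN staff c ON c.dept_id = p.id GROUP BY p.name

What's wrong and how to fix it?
Bug: INNER JOIN drops departments rows that have no matching staff rows

Fix: Use LEFT JOIN so parents without children still appear (COUNT(c.id) gives 0)

Corrected query:
SELECT p.name, COUNT(c.id) FROM departments p LEFT JOIN staff c ON c.dept_id = p.id GROUP BY p.name

Result:
name      | COUNT(c.id)
----------+------------
Finance   | 2          
Marketing | 3          
Sales     | 0          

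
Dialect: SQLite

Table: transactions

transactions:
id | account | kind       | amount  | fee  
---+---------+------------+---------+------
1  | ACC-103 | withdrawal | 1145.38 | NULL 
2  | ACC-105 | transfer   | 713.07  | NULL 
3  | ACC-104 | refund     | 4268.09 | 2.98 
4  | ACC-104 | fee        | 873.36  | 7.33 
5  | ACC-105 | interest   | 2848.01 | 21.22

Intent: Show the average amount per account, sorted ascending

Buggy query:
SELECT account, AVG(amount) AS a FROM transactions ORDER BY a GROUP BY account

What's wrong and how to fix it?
Bug: GROUP BY must precede ORDER BY

Fix: Reorder: SELECT … FROM … GROUP BY … ORDER BY …

Corrected query:
SELECT account, AVG(amount) AS a FROM transactions GROUP BY account ORDER BY a

Result:
account | a       
--------+---------
ACC-103 | 1145.38 
ACC-105 | 1780.54 
ACC-104 | 2570.725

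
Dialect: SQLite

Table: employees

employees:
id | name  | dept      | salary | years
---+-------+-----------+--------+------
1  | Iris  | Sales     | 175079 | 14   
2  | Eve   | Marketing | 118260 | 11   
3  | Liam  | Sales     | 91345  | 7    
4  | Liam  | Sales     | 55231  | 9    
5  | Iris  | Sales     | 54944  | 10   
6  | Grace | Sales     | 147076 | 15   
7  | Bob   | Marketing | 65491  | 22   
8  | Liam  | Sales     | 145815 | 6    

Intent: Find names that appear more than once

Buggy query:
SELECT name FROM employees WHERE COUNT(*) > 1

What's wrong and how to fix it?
Bug: COUNT(*) is an aggregate and cannot be used in WHERE

Fix: GROUP BY name, then filter groups with HAVING COUNT(*) > 1

Corrected query:
SELECT name FROM employees GROUP BY name HAVING COUNT(*) > 1

Result:
name
----
Iris
Liam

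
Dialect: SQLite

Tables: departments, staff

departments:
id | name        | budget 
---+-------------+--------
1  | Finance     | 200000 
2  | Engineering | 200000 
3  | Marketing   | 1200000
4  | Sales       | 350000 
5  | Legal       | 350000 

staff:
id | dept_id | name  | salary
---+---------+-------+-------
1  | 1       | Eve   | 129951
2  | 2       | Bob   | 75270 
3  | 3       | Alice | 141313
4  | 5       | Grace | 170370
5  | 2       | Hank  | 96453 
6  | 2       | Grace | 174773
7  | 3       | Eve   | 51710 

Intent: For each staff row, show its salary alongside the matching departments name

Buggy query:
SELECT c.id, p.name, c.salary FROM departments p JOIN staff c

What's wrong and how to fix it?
Bug: Missing join condition: each staff row is matched to all departments rows instead of just its own

Fix: Add ON c.dept_id = p.id to the JOIN

Corrected query:
SELECT c.id, p.name, c.salary FROM departments p JOIN staff c ON c.dept_id = p.id

Result:
id | name        | salary
---+-------------+-------
1  | Finance     | 129951
2  | Engineering | 75270 
3  | Marketing   | 141313
4  | Legal       | 170370
5  | Engineering | 96453 
6  | Engineering | 174773
7  | Marketing   | 51710 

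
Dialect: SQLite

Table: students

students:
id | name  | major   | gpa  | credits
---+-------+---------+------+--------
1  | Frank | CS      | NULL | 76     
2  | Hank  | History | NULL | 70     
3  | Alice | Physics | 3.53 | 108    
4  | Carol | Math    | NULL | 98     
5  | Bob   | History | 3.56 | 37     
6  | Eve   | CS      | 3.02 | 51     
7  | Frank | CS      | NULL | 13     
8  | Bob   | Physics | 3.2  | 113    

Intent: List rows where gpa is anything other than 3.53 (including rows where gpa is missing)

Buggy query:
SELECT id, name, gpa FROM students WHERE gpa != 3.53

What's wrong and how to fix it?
Bug: 'gpa != 3.53' is unknown when gpa is NULL, so NULL rows are silently excluded

Fix: Add an explicit OR gpa IS NULL to include the missing-value rows

Corrected query:
SELECT id, name, gpa FROM students WHERE gpa != 3.53 OR gpa IS NULL

Result:
id | name  | gpa 
---+-------+-----
1  | Frank | NULL
2  | Hank  | NULL
4  | Carol | NULL
5  | Bob   | 3.56
6  | Eve   | 3.02
7  | Frank | NULL
8  | Bob   | 3.2 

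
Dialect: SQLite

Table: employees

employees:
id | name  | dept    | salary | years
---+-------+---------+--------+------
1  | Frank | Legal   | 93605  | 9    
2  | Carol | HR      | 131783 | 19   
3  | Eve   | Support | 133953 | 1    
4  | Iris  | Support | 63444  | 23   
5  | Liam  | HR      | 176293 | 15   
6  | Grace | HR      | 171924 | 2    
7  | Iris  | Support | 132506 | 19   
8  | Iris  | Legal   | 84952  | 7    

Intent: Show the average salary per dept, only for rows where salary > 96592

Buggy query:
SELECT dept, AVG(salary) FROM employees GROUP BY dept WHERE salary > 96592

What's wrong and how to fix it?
Bug: WHERE cannot follow GROUP BY

Fix: Move the WHERE clause before GROUP BY

Corrected query:
SELECT dept, AVG(salary) FROM employees WHERE salary > 96592 GROUP BY dept

Result:
dept    | AVG(salary)
--------+------------
HR      | 160000     
Support | 133229.5   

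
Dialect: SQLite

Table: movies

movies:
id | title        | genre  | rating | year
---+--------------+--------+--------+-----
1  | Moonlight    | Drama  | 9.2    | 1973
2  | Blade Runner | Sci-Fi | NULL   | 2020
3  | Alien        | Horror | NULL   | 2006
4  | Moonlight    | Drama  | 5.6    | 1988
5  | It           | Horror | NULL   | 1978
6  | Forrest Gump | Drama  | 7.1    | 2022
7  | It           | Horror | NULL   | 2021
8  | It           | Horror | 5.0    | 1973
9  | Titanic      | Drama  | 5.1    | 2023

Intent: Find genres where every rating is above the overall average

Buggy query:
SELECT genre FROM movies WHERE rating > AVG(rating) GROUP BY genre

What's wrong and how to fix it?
Bug: AVG() is an aggregate; it can't sit directly in WHERE

Fix: Use a subquery for AVG and a HAVING MIN(...) filter so the condition holds for every row in the group

Corrected query:
SELECT genre FROM movies GROUP BY genre HAVING MIN(rating) > (SELECT AVG(rating) FROM movies)

Result:
(no rows)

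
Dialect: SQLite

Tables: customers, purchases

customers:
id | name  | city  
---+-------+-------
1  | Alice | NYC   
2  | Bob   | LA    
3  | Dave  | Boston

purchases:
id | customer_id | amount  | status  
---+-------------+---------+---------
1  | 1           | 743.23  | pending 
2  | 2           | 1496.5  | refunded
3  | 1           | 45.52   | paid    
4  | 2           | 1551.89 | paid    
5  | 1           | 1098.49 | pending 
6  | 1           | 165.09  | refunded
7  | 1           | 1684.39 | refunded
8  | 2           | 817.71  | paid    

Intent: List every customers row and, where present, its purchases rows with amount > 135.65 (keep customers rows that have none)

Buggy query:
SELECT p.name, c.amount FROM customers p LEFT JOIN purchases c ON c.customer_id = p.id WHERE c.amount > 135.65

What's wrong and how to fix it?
Bug: A WHERE condition on the right-hand table after LEFT JOIN drops unmatched parents

Fix: Move the right-table condition into the ON clause so unmatched parents are kept

Corrected query:
SELECT p.name, c.amount FROM customers p LEFT JOIN purchases c ON c.customer_id = p.id AND c.amount > 135.65

Result:
name  | amount 
------+--------
Alice | 165.09 
Alice | 743.23 
Alice | 1098.49
Alice | 1684.39
Bob   | 817.71 
Bob   | 1496.5 
Bob   | 1551.89
Dave  | NULL   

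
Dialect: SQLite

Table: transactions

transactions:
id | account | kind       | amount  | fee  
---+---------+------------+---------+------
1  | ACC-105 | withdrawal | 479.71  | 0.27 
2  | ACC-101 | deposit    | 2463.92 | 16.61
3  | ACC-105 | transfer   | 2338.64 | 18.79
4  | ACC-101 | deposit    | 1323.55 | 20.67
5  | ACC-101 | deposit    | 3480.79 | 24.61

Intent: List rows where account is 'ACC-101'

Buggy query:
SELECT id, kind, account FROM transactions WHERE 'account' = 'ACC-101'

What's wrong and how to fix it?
Bug: Single quotes denote string literals in SQL; the column name is being compared as a constant string

Fix: Remove the quotes around the column name (or use double quotes for an identifier)

Corrected query:
SELECT id, kind, account FROM transactions WHERE account = 'ACC-101'

Result:
id | kind    | account
---+---------+--------
2  | deposit | ACC-101
4  | deposit | ACC-101
5  | deposit | ACC-101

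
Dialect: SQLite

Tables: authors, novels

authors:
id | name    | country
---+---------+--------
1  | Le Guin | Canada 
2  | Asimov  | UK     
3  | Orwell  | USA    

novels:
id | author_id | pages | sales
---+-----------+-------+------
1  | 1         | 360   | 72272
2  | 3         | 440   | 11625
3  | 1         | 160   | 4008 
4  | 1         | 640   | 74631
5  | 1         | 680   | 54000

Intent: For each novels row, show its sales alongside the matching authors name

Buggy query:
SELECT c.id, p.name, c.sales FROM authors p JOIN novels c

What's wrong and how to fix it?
Bug: Missing join condition: each novels row is matched to all authors rows instead of just its own

Fix: Add ON c.author_id = p.id to the JOIN

Corrected query:
SELECT c.id, p.name, c.sales FROM authors p JOIN novels c ON c.author_id = p.id

Result:
id | name    | sales
---+---------+------
1  | Le Guin | 72272
2  | Orwell  | 11625
3  | Le Guin | 4008 
4  | Le Guin | 74631
5  | Le Guin | 54000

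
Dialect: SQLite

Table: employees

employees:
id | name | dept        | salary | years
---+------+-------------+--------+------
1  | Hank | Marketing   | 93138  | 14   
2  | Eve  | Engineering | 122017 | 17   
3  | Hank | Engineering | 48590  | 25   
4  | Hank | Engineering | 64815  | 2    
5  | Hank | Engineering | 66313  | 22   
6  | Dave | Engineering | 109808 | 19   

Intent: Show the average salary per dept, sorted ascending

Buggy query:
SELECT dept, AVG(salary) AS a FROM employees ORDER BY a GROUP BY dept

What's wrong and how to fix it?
Bug: ORDER BY appears before GROUP BY; SQL clause order requires GROUP BY first

Fix: Reorder: SELECT … FROM … GROUP BY … ORDER BY …

Corrected query:
SELECT dept, AVG(salary) AS a FROM employees GROUP BY dept ORDER BY a

Result:
dept        | a      
------------+--------
Engineering | 82308.6
Marketing   | 93138  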